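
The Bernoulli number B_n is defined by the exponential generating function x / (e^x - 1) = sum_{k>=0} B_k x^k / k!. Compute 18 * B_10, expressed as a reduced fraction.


Bernoulli numbers can also be computed recursively via B_0 = 1 and sum_{j=0}^{m} C(m+1, j) B_j = 0 for m >= 1. Odd-index Bernoulli numbers vanish for k >= 3.
Computing B_10 = 5/66, so 18 * B_10 = 18 * 5/66 = 15/11.

15/11


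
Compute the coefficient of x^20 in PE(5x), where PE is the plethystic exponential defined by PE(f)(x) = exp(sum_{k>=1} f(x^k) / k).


With f(x) = 5x, the exponent is sum_{k>=1} 5 x^k / k = 5 * (-ln(1 - x)). Exponentiating:
PE(5x) = exp(-5 ln(1 - x)) = 1/(1 - x)^5.
By the negative binomial expansion, [x^n] 1/(1 - x)^5 = C(n + 4, 4).
For n = 20: C(24, 4) = 10626.

10626


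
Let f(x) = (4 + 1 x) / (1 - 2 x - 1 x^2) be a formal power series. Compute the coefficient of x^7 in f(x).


Write f(x) = sum_{k>=0} a_k x^k. Multiplying both sides by 1 - 2 x - 1 x^2 gives
(1 - 2 x - 1 x^2) sum_{k>=0} a_k x^k = 4 + 1 x.
Matching coefficients:
 x^0: a_0 = 4
 x^1: a_1 - 2 a_0 = 1  =>  a_1 = 2*4 + 1 = 9
 x^k (k >= 2): a_k = 2 a_{k-1} + 1 a_{k-2}.
Iterating: a_2 = 22, a_3 = 53, a_4 = 128, a_5 = 309, a_6 = 746, a_7 = 1801.
So the coefficient of x^7 is 1801.

1801


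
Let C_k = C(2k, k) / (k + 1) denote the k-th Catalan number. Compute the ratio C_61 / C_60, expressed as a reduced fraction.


Using C_k = (2k)! / (k! (k+1)!), the ratio C_{k+1}/C_k simplifies to
C_{k+1}/C_k = [(2k+2)! / ((k+1)! (k+2)!)] * [k! (k+1)! / (2k)!]
 = (2k+2)(2k+1) / ((k+1)(k+2)) = 2(2k+1) / (k+2).
For k = 60: 2(2*60 + 1) / (60 + 2) = 242/62 = 121/31.

121/31


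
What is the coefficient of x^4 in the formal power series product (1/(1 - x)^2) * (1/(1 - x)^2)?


Combine the factors: (1/(1 - x)^2) * (1/(1 - x)^2) = 1/(1 - x)^4.
Then use 1/(1 - x)^r = sum_{k>=0} C(k + r - 1, r - 1) x^k with r = 4 and k = 4:
C(7, 3) = 35.

35


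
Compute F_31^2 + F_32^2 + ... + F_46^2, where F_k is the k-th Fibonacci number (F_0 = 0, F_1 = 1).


There is a standard identity sum_{k=0}^{N} F_k^2 = F_N * F_{N+1} (proved inductively from the telescoping relation F_k^2 = F_k F_{k+1} - F_{k-1} F_k). Then
sum_{k=31}^{46} F_k^2 = F_46 F_47 - F_30 F_31.
Computing: F_46 = 1836311903, F_47 = 2971215073, F_30 = 832040, F_31 = 1346269.
Sum = 1836311903 * 2971215073 - 832040 * 1346269 = 5456076484773255159.

5456076484773255159


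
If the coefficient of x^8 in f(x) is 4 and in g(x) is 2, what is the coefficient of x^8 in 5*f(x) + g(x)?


Scalar multiplication scales coefficients: 5 * 4 = 20.
Then add the g coefficient: 20 + 2
= 22

22


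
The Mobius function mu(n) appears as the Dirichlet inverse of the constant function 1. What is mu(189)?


189 has a squared prime factor, so mu(189) = 0.
Factorization reveals a repeated prime.

0


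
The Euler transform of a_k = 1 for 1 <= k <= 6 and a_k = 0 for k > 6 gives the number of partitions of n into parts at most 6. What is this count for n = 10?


Partitions of 10 into parts at most 6:
Using generating function (1-x)^(-1)(1-x^2)^(-1)...(1-x^6)^(-1),
the coefficient of x^10 = 35

35


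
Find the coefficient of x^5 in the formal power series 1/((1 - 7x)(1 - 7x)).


By partial fractions or Cauchy convolution:
The coefficient equals sum_{k=0}^{5} 7^k * 7^(5-k).
= 100842

100842


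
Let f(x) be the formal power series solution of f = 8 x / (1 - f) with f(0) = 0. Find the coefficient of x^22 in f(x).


Apply Lagrange inversion: f = 8 x * phi(f) with phi(t) = 1/(1 - t), so
[x^n] f = 8^n * (1/n) [t^(n-1)] phi(t)^n = 8^n * (1/n) [t^(n-1)] (1 - t)^(-n) = 8^n * (1/n) C(2n - 2, n - 1) = 8^n * C_{n-1}.
For n = 22: C_21 = C(42, 21) / 22 = 538257874440/22 = 24466267020.
With the 8^22 = 73786976294838206464 factor, the coefficient is 73786976294838206464 * 24466267020 = 1805291864627921807046114017280.

1805291864627921807046114017280


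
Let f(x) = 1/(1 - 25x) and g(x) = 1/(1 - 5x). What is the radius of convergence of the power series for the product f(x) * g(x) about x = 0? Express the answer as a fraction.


The radius of 1/(1 - 25x) is 1/25 (nearest singularity at x = 1/25), and the radius of 1/(1 - 5x) is 1/5.
The product f(x)*g(x) = 1/((1 - 25x)(1 - 5x)) has singularities at both 1/25 and 1/5, so its radius of convergence is the distance to the nearest one:
min(1/25, 1/5) = 1/25.

1/25


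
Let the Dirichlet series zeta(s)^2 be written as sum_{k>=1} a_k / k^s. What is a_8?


The Dirichlet convolution of the constant function 1 with itself gives (1 * 1)(k) = sum_{d | k} 1 = d(k), the number of positive divisors of k.
Since zeta(s) = sum_{k>=1} 1/k^s, we have zeta(s)^2 = sum_{k>=1} d(k)/k^s, so a_k = d(k).
For k = 8: the divisors are 1, 2, 4, 8.
Count = 4.

4


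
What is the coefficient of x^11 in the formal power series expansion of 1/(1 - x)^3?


The expansion 1/(1 - x)^r = sum_{k>=0} C(k + r - 1, r - 1) x^k follows from the multiset / negative-binomial theorem (or from repeated differentiation of the geometric series).
For r = 3 and k = 11:
C(13, 2) = 6227020800 / (2 * 39916800) = 78.

78


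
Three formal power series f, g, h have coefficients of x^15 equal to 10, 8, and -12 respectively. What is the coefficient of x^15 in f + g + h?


Series addition is componentwise:
10 + 8 + -12
= 6

6


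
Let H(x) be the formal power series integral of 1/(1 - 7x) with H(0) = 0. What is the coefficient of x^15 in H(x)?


1/(1 - 7x) = sum_{k>=0} 7^k x^k. Integrating termwise with H(0) = 0:
H(x) = sum_{k>=0} 7^k x^(k+1) / (k+1) = sum_{m>=1} 7^(m-1) x^m / m.
For m = 15: 7^14/15 = 678223072849/15 = 678223072849/15.

678223072849/15


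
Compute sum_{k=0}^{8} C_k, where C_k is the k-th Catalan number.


C_0 through C_8: 1, 1, 2, 5, 14, 42, 132, 429, 1430
Sum = 1 + 1 + 2 + 5 + 14 + 42 + 132 + 429 + 1430
= 2056

2056


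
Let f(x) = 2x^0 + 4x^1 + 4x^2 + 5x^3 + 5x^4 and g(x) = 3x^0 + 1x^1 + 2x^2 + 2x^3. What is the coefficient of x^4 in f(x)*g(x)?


Cauchy product at x^4:
4*2 + 4*2 + 5*1 + 5*3
= 36

36


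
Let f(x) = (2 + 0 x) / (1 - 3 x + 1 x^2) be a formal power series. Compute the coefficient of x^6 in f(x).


Write f(x) = sum_{k>=0} a_k x^k. Multiplying both sides by 1 - 3 x + 1 x^2 gives
(1 - 3 x + 1 x^2) sum_{k>=0} a_k x^k = 2 + 0 x.
Matching coefficients:
 x^0: a_0 = 2
 x^1: a_1 - 3 a_0 = 0  =>  a_1 = 3*2 + 0 = 6
 x^k (k >= 2): a_k = 3 a_{k-1} - 1 a_{k-2}.
Iterating: a_2 = 16, a_3 = 42, a_4 = 110, a_5 = 288, a_6 = 754.
So the coefficient of x^6 is 754.

754


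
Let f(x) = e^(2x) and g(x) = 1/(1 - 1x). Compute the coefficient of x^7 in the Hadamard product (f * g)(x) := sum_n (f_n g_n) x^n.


Expanding: f_k = 2^k/k! (from e^(2x)) and g_k = 1^k (from 1/(1 - 1x)). So the Hadamard coefficient (f * g)_k = 2^k 1^k / k! = (2)^k / k!.
For k = 7: 2^7/7! = 128/5040 = 8/315.

8/315


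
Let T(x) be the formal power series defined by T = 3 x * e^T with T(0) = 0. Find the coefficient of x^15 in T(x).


Apply the Lagrange inversion formula: if T = 3 x * phi(T) with phi(t) = e^t, then
[x^n] T = 3^n * (1/n) [t^(n-1)] phi(t)^n = 3^n * (1/n) [t^(n-1)] e^(n t) = 3^n * (1/n) * n^(n-1) / (n-1)! = 3^n * n^(n-1) / n!.
When c = 1 this is the Cayley count of rooted labeled trees on n vertices, divided by n!.
For n = 15: 3^15 * 15^14 / 15! = 14348907 * 29192926025390625/1307674368000 = 4596834903662109375/14350336.

4596834903662109375/14350336


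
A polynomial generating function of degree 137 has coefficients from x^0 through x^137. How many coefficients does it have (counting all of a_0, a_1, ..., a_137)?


A polynomial of degree 137 takes the form a_0 + a_1 x + ... + a_137 x^137.
The number of coefficients is 137 + 1 = 138.

138


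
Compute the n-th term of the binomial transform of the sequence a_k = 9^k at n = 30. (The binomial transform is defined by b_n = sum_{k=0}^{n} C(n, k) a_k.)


With a_k = 9^k, b_n = sum_{k=0}^{n} C(n, k) 9^k = (1 + 9)^n by the binomial theorem.
For n = 30: (1 + 9)^30 = 10^30 = 1000000000000000000000000000000.

1000000000000000000000000000000


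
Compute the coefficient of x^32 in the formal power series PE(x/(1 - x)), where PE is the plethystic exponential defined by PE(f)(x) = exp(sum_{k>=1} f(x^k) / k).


For f(x) = x/(1 - x) we have
sum_{k>=1} f(x^k) / k = sum_{k>=1} (1/k) * x^k / (1 - x^k) = sum_{k, m >= 1} x^(k m) / k,
which after exponentiating simplifies to
PE(x/(1 - x)) = prod_{k>=1} 1 / (1 - x^k).
This is the generating function for the partition function p(n), so the coefficient of x^32 is p(32).
Computing p(32) by dynamic programming over parts 1, 2, ..., 32: p(32) = 8349.

8349


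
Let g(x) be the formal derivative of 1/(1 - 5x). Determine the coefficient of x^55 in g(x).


Differentiate termwise: d/dx sum_{k>=0} 5^k x^k = sum_{k>=1} k 5^k x^(k-1) = sum_{j>=0} (j+1) 5^(j+1) x^j.
Equivalently, d/dx [1/(1 - 5x)] = 5/(1 - 5x)^2.
For j = 55: 56 * 5^56 = 56 * 1387778780781445675529539585113525390625 = 77715611723760957829654216766357421875000.

77715611723760957829654216766357421875000


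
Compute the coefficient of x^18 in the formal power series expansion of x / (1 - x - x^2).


Let f(x) = sum_{k>=0} a_k x^k. Multiplying f(x) * (1 - x - x^2) = x and matching coefficients gives a_0 = 0, a_1 = 1, and a_k = a_{k-1} + a_{k-2} for k >= 2. These are the Fibonacci numbers F_k.
Iterating from F_0 = 0, F_1 = 1:
F_0=0, F_1=1, F_2=1, F_3=2, F_4=3, F_5=5, F_6=8, F_7=13, F_8=21, F_9=34, ...
F_18 = 2584.

2584


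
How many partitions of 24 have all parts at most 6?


Using the generating function (1-x)^(-1)(1-x^2)^(-1)...(1-x^6)^(-1),
the coefficient of x^24 counts these restricted partitions.
Result = 532

532


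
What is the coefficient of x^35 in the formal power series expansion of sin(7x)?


The Maclaurin series is sin(t) = sum_{k>=0} (-1)^k t^(2k+1) / (2k+1)!, so substituting t = 7x, only odd powers of x are nonzero, with coefficient of x^(2k+1) equal to (-1)^k 7^(2k+1) / (2k+1)!.
Write 35 = 2*17 + 1, giving the coefficient (-1)^17 * 7^35 / 35! = -378818692265664781682717625943/10333147966386144929666651337523200000000 = -22539340290692258087863249/614812159599342234168301977600000000.

-22539340290692258087863249/614812159599342234168301977600000000


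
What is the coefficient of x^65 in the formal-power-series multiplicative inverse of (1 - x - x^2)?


Let the inverse be f(x) = sum_{k>=0} a_k x^k. From f(x) * (1 - x - x^2) = 1 and matching coefficients:
 x^0: a_0 = 1.
 x^1: a_1 - a_0 = 0, so a_1 = 1.
 x^k (k >= 2): a_k - a_{k-1} - a_{k-2} = 0, i.e. a_k = a_{k-1} + a_{k-2}.
This is the Fibonacci-type recurrence shifted so that a_0 = a_1 = 1.
Iterating: a_0=1, a_1=1, a_2=2, a_3=3, a_4=5, a_5=8, a_6=13, a_7=21, a_8=34, a_9=55, ...
a_65 = 27777890035288.

27777890035288


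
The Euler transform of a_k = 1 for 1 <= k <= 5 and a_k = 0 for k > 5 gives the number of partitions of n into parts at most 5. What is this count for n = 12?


Partitions of 12 into parts at most 5:
Using generating function (1-x)^(-1)(1-x^2)^(-1)...(1-x^5)^(-1),
the coefficient of x^12 = 47

47


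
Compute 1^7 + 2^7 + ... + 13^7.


This power sum has a closed form given by Faulhaber's formula
sum_{k=1}^{m} k^p = (1 / (p + 1)) * sum_{j=0}^{p} C(p + 1, j) B_j m^(p + 1 - j),
but for small m direct computation is fastest:
1 + 128 + 2187 + 16384 + 78125 + 279936 + 823543 + 2097152 + 4782969 + 10000000 + 19487171 + 35831808 + 62748517 = 136147921.

136147921


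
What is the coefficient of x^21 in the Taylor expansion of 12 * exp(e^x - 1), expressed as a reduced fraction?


exp(e^x - 1) = sum_{k>=0} Bell_k x^k / k!, where Bell_k is the k-th Bell number.
So the coefficient of x^21 is 12 * Bell_21 / 21!.
Computing: Bell_21 = 474869816156751 and 21! = 51090942171709440000, giving
12 * 474869816156751/51090942171709440000 = 158289938718917/1419192838103040000.

158289938718917/1419192838103040000


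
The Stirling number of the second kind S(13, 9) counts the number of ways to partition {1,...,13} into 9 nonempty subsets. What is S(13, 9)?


Using the explicit formula S(n,k) = (1/k!) sum_{j=0}^{k} (-1)^(k-j) C(k,j) j^n:
S(13, 9) = 359502
Equivalently, S(n,k) is n! times the coefficient of x^n in the EGF (e^x - 1)^k / k!.

359502


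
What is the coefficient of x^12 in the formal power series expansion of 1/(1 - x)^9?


The negative binomial / multiset identity is
1/(1 - x)^r = sum_{k>=0} C(k + r - 1, r - 1) x^k.
Here r = 9 and k = 12, so the coefficient is
C(12 + 8, 8) = C(20, 8)
= 125970

125970


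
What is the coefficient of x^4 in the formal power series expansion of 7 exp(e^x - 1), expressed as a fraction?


exp(e^x - 1) is the exponential generating function for the Bell numbers Bell_k: exp(e^x - 1) = sum_{k>=0} Bell_k x^k / k!.
So the coefficient of x^4 in 7 exp(e^x - 1) is 7 Bell_4 / 4!.
Computing: Bell_4 = 15 and 4! = 24, giving
7 * 15/24 = 35/8.

35/8


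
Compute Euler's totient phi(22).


phi(n) counts integers in [1, n] coprime to n. Using the multiplicative formula phi(n) = n * prod_{p | n} (1 - 1/p):
22 = 2 * 11, so
phi(22) = 22 * (1 - 1/2) * (1 - 1/11) = 10.

10


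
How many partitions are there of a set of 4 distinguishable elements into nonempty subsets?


Bell_4 can be computed from the Bell triangle or from Dobinski's identity Bell_n = (1/e) * sum_{k>=0} k^n / k!.
Computing Bell_4 = 15.

15


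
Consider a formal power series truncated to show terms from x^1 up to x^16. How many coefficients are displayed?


From x^1 to x^16 inclusive, the count is 16 - 1 + 1 = 16.

16


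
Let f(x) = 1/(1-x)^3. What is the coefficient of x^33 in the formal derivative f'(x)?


Differentiate: d/dx [ 1/(1-x)^r ] = r / (1-x)^(r+1).
Here r = 3, so f'(x) = 3 / (1-x)^4.
The expansion of 1/(1-x)^(r+1) has coefficient of x^n equal to C(n+r, r).
So the coefficient of x^33 in f'(x) is
3 * C(36, 3) = 3 * 7140 = 21420

21420


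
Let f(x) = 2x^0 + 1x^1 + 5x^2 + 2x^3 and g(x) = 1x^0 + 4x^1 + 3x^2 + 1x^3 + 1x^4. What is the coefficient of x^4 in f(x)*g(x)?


Cauchy product at x^4:
2*1 + 1*1 + 5*3 + 2*4
= 26

26


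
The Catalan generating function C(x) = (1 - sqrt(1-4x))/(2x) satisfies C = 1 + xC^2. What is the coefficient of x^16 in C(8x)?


Substituting x -> 8x scales the n-th coefficient by 8^n, so [x^16] C(8x) = 8^16 * C_16.
C_16 = C(2*16, 16)/(17) = 601080390/17 = 35357670.
So 8^16 * 35357670 = 281474976710656 * 35357670 = 9952299339793060331520.

9952299339793060331520


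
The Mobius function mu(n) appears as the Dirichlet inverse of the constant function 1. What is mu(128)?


128 has a squared prime factor, so mu(128) = 0.
Factorization reveals a repeated prime.

0


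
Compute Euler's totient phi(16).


phi(n) counts integers in [1, n] coprime to n. Using the multiplicative formula phi(n) = n * prod_{p | n} (1 - 1/p):
16 = 2^4, so
phi(16) = 16 * (1 - 1/2) = 8.

8


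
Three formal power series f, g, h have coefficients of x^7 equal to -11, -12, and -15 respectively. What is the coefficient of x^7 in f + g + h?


Series addition is componentwise:
-11 + -12 + -15
= -38

-38


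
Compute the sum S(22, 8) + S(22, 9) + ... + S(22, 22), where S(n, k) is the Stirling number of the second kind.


By definition, S(n, k) counts partitions of an n-set into exactly k nonempty blocks.
Computing row n = 22 for k = 8..22:
S(22, k): 1142399079991620, 1241963303533920, 835143799377954, 366282500870286, 108823356051137, 22496861868481, 3295165281331, 345615943200, 26046574004, 1404142047, 53374629, 1389850, 23485, 231, 1
Sum = 3720777188422176.

3720777188422176


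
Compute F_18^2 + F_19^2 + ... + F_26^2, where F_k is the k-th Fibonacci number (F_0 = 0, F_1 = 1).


There is a standard identity sum_{k=0}^{N} F_k^2 = F_N * F_{N+1} (proved inductively from the telescoping relation F_k^2 = F_k F_{k+1} - F_{k-1} F_k). Then
sum_{k=18}^{26} F_k^2 = F_26 F_27 - F_17 F_18.
Computing: F_26 = 121393, F_27 = 196418, F_17 = 1597, F_18 = 2584.
Sum = 121393 * 196418 - 1597 * 2584 = 23839643626.

23839643626


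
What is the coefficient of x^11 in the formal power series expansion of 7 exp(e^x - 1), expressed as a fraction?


exp(e^x - 1) is the exponential generating function for the Bell numbers Bell_k: exp(e^x - 1) = sum_{k>=0} Bell_k x^k / k!.
So the coefficient of x^11 in 7 exp(e^x - 1) is 7 Bell_11 / 11!.
Computing: Bell_11 = 678570 and 11! = 39916800, giving
7 * 678570/39916800 = 22619/190080.

22619/190080


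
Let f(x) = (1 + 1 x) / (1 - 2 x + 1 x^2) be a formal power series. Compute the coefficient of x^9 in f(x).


Write f(x) = sum_{k>=0} a_k x^k. Multiplying both sides by 1 - 2 x + 1 x^2 gives
(1 - 2 x + 1 x^2) sum_{k>=0} a_k x^k = 1 + 1 x.
Matching coefficients:
 x^0: a_0 = 1
 x^1: a_1 - 2 a_0 = 1  =>  a_1 = 2*1 + 1 = 3
 x^k (k >= 2): a_k = 2 a_{k-1} - 1 a_{k-2}.
Iterating: a_2 = 5, a_3 = 7, a_4 = 9, a_5 = 11, a_6 = 13, a_7 = 15, a_8 = 17, a_9 = 19.
So the coefficient of x^9 is 19.

19


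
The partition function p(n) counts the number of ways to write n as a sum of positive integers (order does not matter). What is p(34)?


Using the generating function prod_{k>=1} 1/(1-x^k), we compute p(34).
By dynamic programming over parts 1 through 34:
p(34) = 12310

12310


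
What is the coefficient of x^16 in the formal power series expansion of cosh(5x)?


The Maclaurin series is cosh(t) = sum_{m>=0} t^(2m) / (2m)!, so substituting t = 5x, only even powers of x are nonzero, with coefficient of x^(2m) equal to 5^(2m) / (2m)!.
For x^16 the coefficient is 5^16/16! = 152587890625/20922789888000 = 1220703125/167382319104.

1220703125/167382319104


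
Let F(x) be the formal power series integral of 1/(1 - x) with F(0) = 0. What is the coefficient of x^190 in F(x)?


1/(1 - x) = sum_{k>=0} x^k. Integrating termwise and using F(0) = 0 gives
F(x) = sum_{k>=0} x^(k+1) / (k+1) = sum_{m>=1} x^m / m = -ln(1 - x).
So the coefficient of x^190 is 1/190 = 1/190.

1/190


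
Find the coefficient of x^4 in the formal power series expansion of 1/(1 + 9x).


Write 1/(1 + c x) = 1/(1 - (-c) x) and apply the geometric-series identity
1/(1 - y) = sum_{k>=0} y^k to get 1/(1 + c x) = sum_{k>=0} (-c)^k x^k.
So the coefficient of x^k is (-c)^k = (-1)^k * c^k.
Here c = 9 and k = 4:
(-9)^4 = 1 * 6561 = 6561

6561


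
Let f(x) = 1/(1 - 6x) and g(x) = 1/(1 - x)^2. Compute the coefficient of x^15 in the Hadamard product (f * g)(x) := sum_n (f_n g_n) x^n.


f has coefficients f_k = 6^k. For g = 1/(1 - x)^2 the coefficient is g_k = C(k + 1, 1) = k + 1. The Hadamard coefficient is (f * g)_k = 6^k * (k + 1).
For k = 15: 6^15 * 16 = 470184984576 * 16 = 7522959753216.

7522959753216


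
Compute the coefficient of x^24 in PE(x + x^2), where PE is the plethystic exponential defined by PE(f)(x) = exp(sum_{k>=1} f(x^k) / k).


With f(x) = x + x^2, the exponent is sum_{k>=1} (x^k + x^(2k)) / k = -ln(1 - x) - ln(1 - x^2). Exponentiating:
PE(x + x^2) = 1 / ((1 - x)(1 - x^2)).
This is the generating function for partitions of n into parts of size 1 or 2. The number of 2's can be any j in 0..12, and the rest are 1's, so
[x^24] = floor(24/2) + 1 = 13.

13


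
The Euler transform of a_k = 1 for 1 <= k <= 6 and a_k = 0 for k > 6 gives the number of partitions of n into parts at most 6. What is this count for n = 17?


Partitions of 17 into parts at most 6:
Using generating function (1-x)^(-1)(1-x^2)^(-1)...(1-x^6)^(-1),
the coefficient of x^17 = 163

163


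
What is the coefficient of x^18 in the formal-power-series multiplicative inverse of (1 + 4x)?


The inverse is 1/(1 + 4x). Apply the geometric identity 1/(1 - y) = sum_{k>=0} y^k with y = -4x:
1/(1 + 4x) = sum_{k>=0} (-4)^k x^k.
So the coefficient of x^18 is (-4)^18 = 68719476736.

68719476736


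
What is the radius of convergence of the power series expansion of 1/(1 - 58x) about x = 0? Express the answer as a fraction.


Expanding 1/(1 - 58x) = sum_{k>=0} 58^k x^k, the series converges when |58x| < 1, i.e., |x| < 1/58.
So the radius of convergence is 1/58 = 1/58.

1/58


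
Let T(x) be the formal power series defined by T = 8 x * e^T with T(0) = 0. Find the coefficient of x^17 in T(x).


Apply the Lagrange inversion formula: if T = 8 x * phi(T) with phi(t) = e^t, then
[x^n] T = 8^n * (1/n) [t^(n-1)] phi(t)^n = 8^n * (1/n) [t^(n-1)] e^(n t) = 8^n * (1/n) * n^(n-1) / (n-1)! = 8^n * n^(n-1) / n!.
When c = 1 this is the Cayley count of rooted labeled trees on n vertices, divided by n!.
For n = 17: 8^17 * 17^16 / 17! = 2251799813685248 * 48661191875666868481/355687428096000 = 196704214296818916062708891648/638512875.

196704214296818916062708891648/638512875


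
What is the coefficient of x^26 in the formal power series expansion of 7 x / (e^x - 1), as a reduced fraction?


The exponential generating function for Bernoulli numbers is
x / (e^x - 1) = sum_{k>=0} B_k x^k / k!.
So the coefficient of x^26 in 7 x / (e^x - 1) is 7 B_26 / 26!.
Computing: B_26 = 8553103/6, 26! = 403291461126605635584000000, giving
7 * 8553103/6 / 403291461126605635584000000 = 657931/26590645788567404544000000.

657931/26590645788567404544000000


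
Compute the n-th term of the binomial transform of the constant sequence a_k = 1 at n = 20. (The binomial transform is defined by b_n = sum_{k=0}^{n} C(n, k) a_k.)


With a_k = 1 for all k, b_n = sum_{k=0}^{n} C(n, k) = 2^n by the binomial theorem.
For n = 20: 2^20 = 1048576.

1048576


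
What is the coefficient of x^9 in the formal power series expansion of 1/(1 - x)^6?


The expansion 1/(1 - x)^r = sum_{k>=0} C(k + r - 1, r - 1) x^k follows from the multiset / negative-binomial theorem (or from repeated differentiation of the geometric series).
For r = 6 and k = 9:
C(14, 5) = 87178291200 / (120 * 362880) = 2002.

2002


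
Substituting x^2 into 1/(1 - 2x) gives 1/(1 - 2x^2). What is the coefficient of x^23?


Since 1/(1 - 2x^2) only has even powers of x,
the coefficient of x^23 (odd) is 0.

0


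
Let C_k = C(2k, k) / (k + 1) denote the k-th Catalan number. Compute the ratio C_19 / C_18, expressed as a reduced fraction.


Using C_k = (2k)! / (k! (k+1)!), the ratio C_{k+1}/C_k simplifies to
C_{k+1}/C_k = [(2k+2)! / ((k+1)! (k+2)!)] * [k! (k+1)! / (2k)!]
 = (2k+2)(2k+1) / ((k+1)(k+2)) = 2(2k+1) / (k+2).
For k = 18: 2(2*18 + 1) / (18 + 2) = 74/20 = 37/10.

37/10


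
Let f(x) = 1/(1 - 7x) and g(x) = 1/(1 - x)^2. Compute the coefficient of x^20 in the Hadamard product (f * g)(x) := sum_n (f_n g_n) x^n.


f has coefficients f_k = 7^k. For g = 1/(1 - x)^2 the coefficient is g_k = C(k + 1, 1) = k + 1. The Hadamard coefficient is (f * g)_k = 7^k * (k + 1).
For k = 20: 7^20 * 21 = 79792266297612001 * 21 = 1675637592249852021.

1675637592249852021


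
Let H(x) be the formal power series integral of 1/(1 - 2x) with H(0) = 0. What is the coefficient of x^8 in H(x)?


1/(1 - 2x) = sum_{k>=0} 2^k x^k. Integrating termwise with H(0) = 0:
H(x) = sum_{k>=0} 2^k x^(k+1) / (k+1) = sum_{m>=1} 2^(m-1) x^m / m.
For m = 8: 2^7/8 = 128/8 = 16.

16


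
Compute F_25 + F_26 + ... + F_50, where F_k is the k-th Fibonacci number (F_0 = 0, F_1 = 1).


Use the identity sum_{k=0}^{N} F_k = F_{N+2} - 1 (which follows from F_{k+2} - F_{k+1} = F_k). Then
sum_{k=25}^{50} F_k = (F_{52} - 1) - (F_{26} - 1) = F_{52} - F_{26}.
Computing: F_{52} = 32951280099, F_{26} = 121393, so
Sum = 32951280099 - 121393 = 32951158706.

32951158706


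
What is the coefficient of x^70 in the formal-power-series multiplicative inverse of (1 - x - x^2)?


Let the inverse be f(x) = sum_{k>=0} a_k x^k. From f(x) * (1 - x - x^2) = 1 and matching coefficients:
 x^0: a_0 = 1.
 x^1: a_1 - a_0 = 0, so a_1 = 1.
 x^k (k >= 2): a_k - a_{k-1} - a_{k-2} = 0, i.e. a_k = a_{k-1} + a_{k-2}.
This is the Fibonacci-type recurrence shifted so that a_0 = a_1 = 1.
Iterating: a_0=1, a_1=1, a_2=2, a_3=3, a_4=5, a_5=8, a_6=13, a_7=21, a_8=34, a_9=55, ...
a_70 = 308061521170129.

308061521170129


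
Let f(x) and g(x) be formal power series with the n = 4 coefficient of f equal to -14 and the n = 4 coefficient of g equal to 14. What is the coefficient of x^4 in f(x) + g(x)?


Addition of formal power series is termwise.
The coefficient of x^4 in f + g = -14 + 14
= 0

0


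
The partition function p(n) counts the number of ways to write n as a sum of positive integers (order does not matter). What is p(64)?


Using the generating function prod_{k>=1} 1/(1-x^k), we compute p(64).
By dynamic programming over parts 1 through 64:
p(64) = 1741630

1741630


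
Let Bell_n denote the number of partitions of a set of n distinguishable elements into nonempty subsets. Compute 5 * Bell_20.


Bell_20 can be computed from the Bell triangle or from Dobinski's identity Bell_n = (1/e) * sum_{k>=0} k^n / k!.
Computing Bell_20 = 51724158235372.
Then 5 * 51724158235372 = 258620791176860.

258620791176860


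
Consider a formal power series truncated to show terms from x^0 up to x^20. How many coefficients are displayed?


From x^0 to x^20 inclusive, the count is 20 - 0 + 1 = 21.

21


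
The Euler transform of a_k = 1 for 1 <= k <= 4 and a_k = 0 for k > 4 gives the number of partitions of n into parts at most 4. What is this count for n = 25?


Partitions of 25 into parts at most 4:
Using generating function (1-x)^(-1)(1-x^2)^(-1)...(1-x^4)^(-1),
the coefficient of x^25 = 185

185


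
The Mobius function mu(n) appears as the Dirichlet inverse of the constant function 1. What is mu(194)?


194 = 2 * 97 (all distinct primes).
mu(194) = (-1)^2 = 1

1


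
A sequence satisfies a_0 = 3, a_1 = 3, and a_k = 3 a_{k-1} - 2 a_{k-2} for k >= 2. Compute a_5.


The characteristic equation is t^2 - 3 t + 2 = 0, with roots r_1 = 2 and r_2 = 1 (so c_1 = r_1 + r_2, c_2 = -r_1 r_2 as required).
One can use the closed form a_n = A r_1^n + B r_2^n, but direct iteration is more reliable:
a_0 = 3, a_1 = 3, a_2 = 3, a_3 = 3, a_4 = 3, a_5 = 3.
So a_5 = 3.

3


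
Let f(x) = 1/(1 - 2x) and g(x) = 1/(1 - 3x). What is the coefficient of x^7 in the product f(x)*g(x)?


The coefficient of x^n in f*g is the Cauchy product: sum_{k=0}^{n} a^k * b^(n-k).
With a=2, b=3, n=7:
sum_{k=0}^{7} 2^k * 3^(7-k)
= 6305

6305


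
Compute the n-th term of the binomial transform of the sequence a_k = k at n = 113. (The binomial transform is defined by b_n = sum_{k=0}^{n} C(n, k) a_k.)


With a_k = k, b_n = sum_{k=0}^{n} C(n, k) k. Using k * C(n, k) = n * C(n-1, k-1) gives b_n = n * sum_{k>=1} C(n-1, k-1) = n * 2^(n-1).
For n = 113: 113 * 2^112 = 113 * 5192296858534827628530496329220096 = 586729545014435522023946085201870848.

586729545014435522023946085201870848


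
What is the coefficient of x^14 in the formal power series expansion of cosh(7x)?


The Maclaurin series is cosh(t) = sum_{m>=0} t^(2m) / (2m)!, so substituting t = 7x, only even powers of x are nonzero, with coefficient of x^(2m) equal to 7^(2m) / (2m)!.
For x^14 the coefficient is 7^14/14! = 678223072849/87178291200 = 13841287201/1779148800.

13841287201/1779148800


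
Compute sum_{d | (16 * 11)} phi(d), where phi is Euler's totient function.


First, 16 * 11 = 176. One classical identity is sum_{d | n} phi(d) = n (each k in [1, n] has a unique gcd with n, and among the k's with gcd(k, n) = n/d there are phi(d) of them). So the sum equals 176. We also verify directly:
Divisors of 176: 1, 2, 4, 8, 11, 16, 22, 44, 88, 176.
phi values: 1, 1, 2, 4, 10, 8, 10, 20, 40, 80.
Sum = 176.

176


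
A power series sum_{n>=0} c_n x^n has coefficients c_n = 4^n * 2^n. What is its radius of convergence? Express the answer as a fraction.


By the root test (Cauchy-Hadamard), the radius is R = 1 / limsup_n |c_n|^(1/n).
Here |c_n|^(1/n) = (4^n * 2^n)^(1/n) = 4 * 2 = 8 for all n.
So R = 1/8 = 1/8.

1/8


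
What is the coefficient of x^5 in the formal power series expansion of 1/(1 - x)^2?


The expansion 1/(1 - x)^r = sum_{k>=0} C(k + r - 1, r - 1) x^k follows from the multiset / negative-binomial theorem (or from repeated differentiation of the geometric series).
For r = 2 and k = 5:
C(6, 1) = 720 / (1 * 120) = 6.

6


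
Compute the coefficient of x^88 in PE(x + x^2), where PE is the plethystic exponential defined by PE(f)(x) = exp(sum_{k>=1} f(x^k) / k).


With f(x) = x + x^2, the exponent is sum_{k>=1} (x^k + x^(2k)) / k = -ln(1 - x) - ln(1 - x^2). Exponentiating:
PE(x + x^2) = 1 / ((1 - x)(1 - x^2)).
This is the generating function for partitions of n into parts of size 1 or 2. The number of 2's can be any j in 0..44, and the rest are 1's, so
[x^88] = floor(88/2) + 1 = 45.

45


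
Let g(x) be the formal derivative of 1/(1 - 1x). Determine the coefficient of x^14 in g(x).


Differentiate termwise: d/dx sum_{k>=0} 1^k x^k = sum_{k>=1} k 1^k x^(k-1) = sum_{j>=0} (j+1) 1^(j+1) x^j.
Equivalently, d/dx [1/(1 - 1x)] = 1/(1 - 1x)^2.
For j = 14: 15 * 1^15 = 15 * 1 = 15.

15


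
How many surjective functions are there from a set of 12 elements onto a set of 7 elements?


By inclusion-exclusion on which target elements are missed, the number of surjections from an n-set onto a k-set is
surj(n, k) = sum_{j=0}^{k} (-1)^j C(k, j) (k - j)^n.
Equivalently surj(n, k) = k! * S(n, k), where S(n, k) is the Stirling number of the second kind.
For n = 12, k = 7:
S(12, 7) = 627396, so
surj = 7! * 627396 = 5040 * 627396 = 3162075840.

3162075840


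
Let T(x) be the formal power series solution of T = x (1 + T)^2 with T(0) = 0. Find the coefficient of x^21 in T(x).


Apply the Lagrange inversion formula: if T = x * phi(T) with phi(t) = (1 + t)^2, then [x^n] T = (1/n) [t^(n-1)] phi(t)^n = (1/n) [t^(n-1)] (1 + t)^(2n) = (1/n) C(2n, n-1).
Using the identity C(2n, n-1) = C(2n, n) * n / (n+1), the unscaled factor equals C(2n, n) / (n+1) = C_n, the n-th Catalan number.
For n = 21: C_21 = C(42, 21) / 22 = 538257874440/22 = 24466267020 = 24466267020.

24466267020


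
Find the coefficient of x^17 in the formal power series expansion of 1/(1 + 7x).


Write 1/(1 + c x) = 1/(1 - (-c) x) and apply the geometric-series identity
1/(1 - y) = sum_{k>=0} y^k to get 1/(1 + c x) = sum_{k>=0} (-c)^k x^k.
So the coefficient of x^k is (-c)^k = (-1)^k * c^k.
Here c = 7 and k = 17:
(-7)^17 = -1 * 232630513987207 = -232630513987207

-232630513987207


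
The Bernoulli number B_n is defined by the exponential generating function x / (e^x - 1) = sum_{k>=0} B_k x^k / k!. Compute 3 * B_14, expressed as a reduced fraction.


Bernoulli numbers can also be computed recursively via B_0 = 1 and sum_{j=0}^{m} C(m+1, j) B_j = 0 for m >= 1. Odd-index Bernoulli numbers vanish for k >= 3.
Computing B_14 = 7/6, so 3 * B_14 = 3 * 7/6 = 7/2.

7/2


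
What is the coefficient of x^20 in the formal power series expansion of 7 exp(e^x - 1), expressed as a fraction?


exp(e^x - 1) is the exponential generating function for the Bell numbers Bell_k: exp(e^x - 1) = sum_{k>=0} Bell_k x^k / k!.
So the coefficient of x^20 in 7 exp(e^x - 1) is 7 Bell_20 / 20!.
Computing: Bell_20 = 51724158235372 and 20! = 2432902008176640000, giving
7 * 51724158235372/2432902008176640000 = 1847291365549/12412765347840000.

1847291365549/12412765347840000


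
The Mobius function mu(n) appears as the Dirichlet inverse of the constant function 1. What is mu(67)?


67 = 67 (all distinct primes).
mu(67) = (-1)^1 = -1

-1


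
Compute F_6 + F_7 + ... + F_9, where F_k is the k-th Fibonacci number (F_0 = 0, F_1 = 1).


Use the identity sum_{k=0}^{N} F_k = F_{N+2} - 1 (which follows from F_{k+2} - F_{k+1} = F_k). Then
sum_{k=6}^{9} F_k = (F_{11} - 1) - (F_{7} - 1) = F_{11} - F_{7}.
Computing: F_{11} = 89, F_{7} = 13, so
Sum = 89 - 13 = 76.

76


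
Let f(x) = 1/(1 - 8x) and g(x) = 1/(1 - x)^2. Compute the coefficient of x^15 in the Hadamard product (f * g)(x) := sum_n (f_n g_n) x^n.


f has coefficients f_k = 8^k. For g = 1/(1 - x)^2 the coefficient is g_k = C(k + 1, 1) = k + 1. The Hadamard coefficient is (f * g)_k = 8^k * (k + 1).
For k = 15: 8^15 * 16 = 35184372088832 * 16 = 562949953421312.

562949953421312


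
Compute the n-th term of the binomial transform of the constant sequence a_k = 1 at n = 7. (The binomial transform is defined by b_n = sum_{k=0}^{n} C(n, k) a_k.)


With a_k = 1 for all k, b_n = sum_{k=0}^{n} C(n, k) = 2^n by the binomial theorem.
For n = 7: 2^7 = 128.

128


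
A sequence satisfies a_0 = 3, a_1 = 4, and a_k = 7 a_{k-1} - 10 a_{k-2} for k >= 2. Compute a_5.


The characteristic equation is t^2 - 7 t + 10 = 0, with roots r_1 = 5 and r_2 = 2 (so c_1 = r_1 + r_2, c_2 = -r_1 r_2 as required).
One can use the closed form a_n = A r_1^n + B r_2^n, but direct iteration is more reliable:
a_0 = 3, a_1 = 4, a_2 = -2, a_3 = -54, a_4 = -358, a_5 = -1966.
So a_5 = -1966.

-1966


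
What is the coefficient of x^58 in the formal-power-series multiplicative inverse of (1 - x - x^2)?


Let the inverse be f(x) = sum_{k>=0} a_k x^k. From f(x) * (1 - x - x^2) = 1 and matching coefficients:
 x^0: a_0 = 1.
 x^1: a_1 - a_0 = 0, so a_1 = 1.
 x^k (k >= 2): a_k - a_{k-1} - a_{k-2} = 0, i.e. a_k = a_{k-1} + a_{k-2}.
This is the Fibonacci-type recurrence shifted so that a_0 = a_1 = 1.
Iterating: a_0=1, a_1=1, a_2=2, a_3=3, a_4=5, a_5=8, a_6=13, a_7=21, a_8=34, a_9=55, ...
a_58 = 956722026041.

956722026041


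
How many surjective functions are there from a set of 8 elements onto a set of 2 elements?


By inclusion-exclusion on which target elements are missed, the number of surjections from an n-set onto a k-set is
surj(n, k) = sum_{j=0}^{k} (-1)^j C(k, j) (k - j)^n.
Equivalently surj(n, k) = k! * S(n, k), where S(n, k) is the Stirling number of the second kind.
For n = 8, k = 2:
S(8, 2) = 127, so
surj = 2! * 127 = 2 * 127 = 254.

254


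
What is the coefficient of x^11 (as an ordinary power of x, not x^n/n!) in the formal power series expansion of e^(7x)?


The exponential series is e^y = sum_{k>=0} y^k / k!. Substituting y = 7x gives
e^(7x) = sum_{k>=0} 7^k x^k / k!.
So the coefficient of x^n is a^n/n! with a = 7, n = 11:
7^11 / 11! = 1977326743/39916800 = 282475249/5702400

282475249/5702400


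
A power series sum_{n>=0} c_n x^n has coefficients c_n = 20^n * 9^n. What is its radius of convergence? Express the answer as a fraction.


By the root test (Cauchy-Hadamard), the radius is R = 1 / limsup_n |c_n|^(1/n).
Here |c_n|^(1/n) = (20^n * 9^n)^(1/n) = 20 * 9 = 180 for all n.
So R = 1/180 = 1/180.

1/180


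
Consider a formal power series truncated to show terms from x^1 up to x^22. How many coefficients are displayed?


From x^1 to x^22 inclusive, the count is 22 - 1 + 1 = 22.

22


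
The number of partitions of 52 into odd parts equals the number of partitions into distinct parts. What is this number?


Computing partitions of 52 into odd parts (1, 3, 5, ...):
Using the generating function prod_{k>=0} 1/(1-x^(2k+1)),
the count is 4582

4582


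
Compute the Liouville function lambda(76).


The Liouville function is lambda(k) = (-1)^Omega(k), where Omega(k) counts the prime factors of k with multiplicity.
Factoring: 76 = 2 * 2 * 19, so Omega(76) = 3.
lambda(76) = (-1)^3 = -1.

-1


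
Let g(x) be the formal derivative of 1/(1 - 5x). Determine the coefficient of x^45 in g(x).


Differentiate termwise: d/dx sum_{k>=0} 5^k x^k = sum_{k>=1} k 5^k x^(k-1) = sum_{j>=0} (j+1) 5^(j+1) x^j.
Equivalently, d/dx [1/(1 - 5x)] = 5/(1 - 5x)^2.
For j = 45: 46 * 5^46 = 46 * 142108547152020037174224853515625 = 6536993168992921710014343261718750.

6536993168992921710014343261718750


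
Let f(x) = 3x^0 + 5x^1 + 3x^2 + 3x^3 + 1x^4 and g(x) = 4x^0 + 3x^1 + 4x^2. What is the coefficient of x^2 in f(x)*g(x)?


Cauchy product at x^2:
3*4 + 5*3 + 3*4
= 39

39


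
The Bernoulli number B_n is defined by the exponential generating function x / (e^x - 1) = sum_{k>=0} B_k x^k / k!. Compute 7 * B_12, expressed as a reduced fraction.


Bernoulli numbers can also be computed recursively via B_0 = 1 and sum_{j=0}^{m} C(m+1, j) B_j = 0 for m >= 1. Odd-index Bernoulli numbers vanish for k >= 3.
Computing B_12 = -691/2730, so 7 * B_12 = 7 * -691/2730 = -691/390.

-691/390


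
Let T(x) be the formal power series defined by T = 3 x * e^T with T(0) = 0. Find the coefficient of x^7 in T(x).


Apply the Lagrange inversion formula: if T = 3 x * phi(T) with phi(t) = e^t, then
[x^n] T = 3^n * (1/n) [t^(n-1)] phi(t)^n = 3^n * (1/n) [t^(n-1)] e^(n t) = 3^n * (1/n) * n^(n-1) / (n-1)! = 3^n * n^(n-1) / n!.
When c = 1 this is the Cayley count of rooted labeled trees on n vertices, divided by n!.
For n = 7: 3^7 * 7^6 / 7! = 2187 * 117649/5040 = 4084101/80.

4084101/80


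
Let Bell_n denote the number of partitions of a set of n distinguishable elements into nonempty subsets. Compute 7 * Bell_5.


Bell_5 can be computed from the Bell triangle or from Dobinski's identity Bell_n = (1/e) * sum_{k>=0} k^n / k!.
Computing Bell_5 = 52.
Then 7 * 52 = 364.

364


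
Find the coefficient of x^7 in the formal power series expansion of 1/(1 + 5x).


Write 1/(1 + c x) = 1/(1 - (-c) x) and apply the geometric-series identity
1/(1 - y) = sum_{k>=0} y^k to get 1/(1 + c x) = sum_{k>=0} (-c)^k x^k.
So the coefficient of x^k is (-c)^k = (-1)^k * c^k.
Here c = 5 and k = 7:
(-5)^7 = -1 * 78125 = -78125

-78125


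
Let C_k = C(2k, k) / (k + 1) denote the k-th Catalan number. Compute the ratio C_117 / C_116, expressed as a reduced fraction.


Using C_k = (2k)! / (k! (k+1)!), the ratio C_{k+1}/C_k simplifies to
C_{k+1}/C_k = [(2k+2)! / ((k+1)! (k+2)!)] * [k! (k+1)! / (2k)!]
 = (2k+2)(2k+1) / ((k+1)(k+2)) = 2(2k+1) / (k+2).
For k = 116: 2(2*116 + 1) / (116 + 2) = 466/118 = 233/59.

233/59


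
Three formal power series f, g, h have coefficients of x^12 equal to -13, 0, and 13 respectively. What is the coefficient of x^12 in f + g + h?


Series addition is componentwise:
-13 + 0 + 13
= 0

0


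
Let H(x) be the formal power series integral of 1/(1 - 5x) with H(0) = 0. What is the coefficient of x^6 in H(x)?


1/(1 - 5x) = sum_{k>=0} 5^k x^k. Integrating termwise with H(0) = 0:
H(x) = sum_{k>=0} 5^k x^(k+1) / (k+1) = sum_{m>=1} 5^(m-1) x^m / m.
For m = 6: 5^5/6 = 3125/6 = 3125/6.

3125/6


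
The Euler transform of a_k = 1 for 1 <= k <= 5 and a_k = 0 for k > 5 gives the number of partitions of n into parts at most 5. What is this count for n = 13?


Partitions of 13 into parts at most 5:
Using generating function (1-x)^(-1)(1-x^2)^(-1)...(1-x^5)^(-1),
the coefficient of x^13 = 57

57


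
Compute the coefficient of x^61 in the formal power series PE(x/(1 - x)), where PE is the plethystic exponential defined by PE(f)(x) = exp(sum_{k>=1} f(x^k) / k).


For f(x) = x/(1 - x) we have
sum_{k>=1} f(x^k) / k = sum_{k>=1} (1/k) * x^k / (1 - x^k) = sum_{k, m >= 1} x^(k m) / k,
which after exponentiating simplifies to
PE(x/(1 - x)) = prod_{k>=1} 1 / (1 - x^k).
This is the generating function for the partition function p(n), so the coefficient of x^61 is p(61).
Computing p(61) by dynamic programming over parts 1, 2, ..., 61: p(61) = 1121505.

1121505


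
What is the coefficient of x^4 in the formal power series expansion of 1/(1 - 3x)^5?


The general identity 1/(1 - c x)^r = sum_{k>=0} c^k C(k + r - 1, r - 1) x^k follows by substituting y = c x into 1/(1 - y)^r = sum_{k>=0} C(k + r - 1, r - 1) y^k.
For c = 3, r = 5, k = 4:
3^4 * C(8, 4) = 81 * 70 = 5670.

5670


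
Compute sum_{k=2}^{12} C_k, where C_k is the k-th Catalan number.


C_2 through C_12: 2, 5, 14, 42, 132, 429, 1430, 4862, 16796, 58786, 208012
Sum = 2 + 5 + 14 + 42 + 132 + 429 + 1430 + 4862 + 16796 + 58786 + 208012
= 290510

290510


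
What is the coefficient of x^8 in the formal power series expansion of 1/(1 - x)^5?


The negative binomial / multiset identity is
1/(1 - x)^r = sum_{k>=0} C(k + r - 1, r - 1) x^k.
Here r = 5 and k = 8, so the coefficient is
C(8 + 4, 4) = C(12, 4)
= 495

495


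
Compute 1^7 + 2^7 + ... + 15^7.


This power sum has a closed form given by Faulhaber's formula
sum_{k=1}^{m} k^p = (1 / (p + 1)) * sum_{j=0}^{p} C(p + 1, j) B_j m^(p + 1 - j),
but for small m direct computation is fastest:
1 + 128 + 2187 + 16384 + 78125 + 279936 + 823543 + 2097152 + 4782969 + 10000000 + 19487171 + 35831808 + 62748517 + 105413504 + 170859375 = 412420800.

412420800
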